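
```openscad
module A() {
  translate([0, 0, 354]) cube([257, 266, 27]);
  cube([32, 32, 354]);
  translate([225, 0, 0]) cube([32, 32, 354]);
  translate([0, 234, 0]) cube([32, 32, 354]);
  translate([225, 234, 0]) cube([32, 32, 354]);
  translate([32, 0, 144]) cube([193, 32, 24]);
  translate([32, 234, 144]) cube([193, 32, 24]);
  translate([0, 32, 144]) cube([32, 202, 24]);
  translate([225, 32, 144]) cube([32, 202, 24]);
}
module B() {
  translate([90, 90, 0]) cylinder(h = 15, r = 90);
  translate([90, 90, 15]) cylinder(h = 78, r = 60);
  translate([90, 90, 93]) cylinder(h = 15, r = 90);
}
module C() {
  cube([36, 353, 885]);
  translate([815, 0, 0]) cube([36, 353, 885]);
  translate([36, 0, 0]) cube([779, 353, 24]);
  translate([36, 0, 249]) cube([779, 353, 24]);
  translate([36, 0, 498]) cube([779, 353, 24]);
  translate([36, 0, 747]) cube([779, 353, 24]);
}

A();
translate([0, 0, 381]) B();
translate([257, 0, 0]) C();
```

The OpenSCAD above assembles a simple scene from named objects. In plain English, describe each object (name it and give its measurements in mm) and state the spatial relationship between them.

A is a four-legged stool. The seat is 257×266 mm, 27 mm thick, top at z = 381 mm. It stands on four square legs, each 32×32 mm in cross-section, from z = 0 to the seat underside, each flush with a corner of the seat. Four stretchers, 32 mm wide and 24 mm tall, connect adjacent legs with their undersides at z = 144 mm, each running between the inner faces of the legs it joins and aligned with the legs' outer faces on the other axis.

B is a spool: two coaxial disc flanges of radius 90 mm and thickness 15 mm, joined by a core cylinder of radius 60 mm and height 78 mm. The lower flange rests on z = 0 and the three cylinders share a vertical axis.

C is a bookshelf 851 mm wide overall, 353 mm deep and 885 mm tall. The two sides are 36 mm thick vertical panels. 4 horizontal shelves of 24 mm thickness span between the inner faces of the sides; the lowest shelf sits on the floor and shelves are stacked with a clear vertical gap of 225 mm between each pair.

The spool is on top of the stool. The bookshelf is against the stool's +x side, with their −y faces flush.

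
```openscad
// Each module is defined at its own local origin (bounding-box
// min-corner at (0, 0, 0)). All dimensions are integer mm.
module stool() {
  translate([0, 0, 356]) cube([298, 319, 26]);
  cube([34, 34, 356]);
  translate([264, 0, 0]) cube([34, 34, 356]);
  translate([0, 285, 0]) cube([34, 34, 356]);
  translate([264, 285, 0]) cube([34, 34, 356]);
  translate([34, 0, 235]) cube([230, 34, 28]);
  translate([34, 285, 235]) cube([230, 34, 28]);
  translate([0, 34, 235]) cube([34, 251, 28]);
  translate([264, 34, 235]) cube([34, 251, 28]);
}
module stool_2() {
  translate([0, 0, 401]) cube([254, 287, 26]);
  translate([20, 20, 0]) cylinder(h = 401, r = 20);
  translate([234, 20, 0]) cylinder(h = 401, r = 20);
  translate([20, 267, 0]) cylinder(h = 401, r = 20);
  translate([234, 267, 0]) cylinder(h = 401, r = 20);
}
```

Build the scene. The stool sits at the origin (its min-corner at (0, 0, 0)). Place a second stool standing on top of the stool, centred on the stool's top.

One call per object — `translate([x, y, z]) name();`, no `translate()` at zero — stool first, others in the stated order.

stool();
translate([22, 16, 382]) stool_2();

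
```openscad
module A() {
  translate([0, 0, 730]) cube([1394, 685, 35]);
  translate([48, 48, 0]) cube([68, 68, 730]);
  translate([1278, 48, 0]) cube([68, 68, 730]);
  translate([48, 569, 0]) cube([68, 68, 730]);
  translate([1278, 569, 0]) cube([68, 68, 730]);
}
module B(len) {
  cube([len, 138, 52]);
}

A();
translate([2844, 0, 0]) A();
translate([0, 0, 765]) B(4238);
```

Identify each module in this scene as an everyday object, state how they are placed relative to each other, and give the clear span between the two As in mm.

A is a table. B is a beam. A beam spans the tops of two tables. The clear span between the two tables is 1450 mm.

Second table starts at x = 2844; first ends at x = 1394; clear span = 2844 − 1394 = 1450 mm.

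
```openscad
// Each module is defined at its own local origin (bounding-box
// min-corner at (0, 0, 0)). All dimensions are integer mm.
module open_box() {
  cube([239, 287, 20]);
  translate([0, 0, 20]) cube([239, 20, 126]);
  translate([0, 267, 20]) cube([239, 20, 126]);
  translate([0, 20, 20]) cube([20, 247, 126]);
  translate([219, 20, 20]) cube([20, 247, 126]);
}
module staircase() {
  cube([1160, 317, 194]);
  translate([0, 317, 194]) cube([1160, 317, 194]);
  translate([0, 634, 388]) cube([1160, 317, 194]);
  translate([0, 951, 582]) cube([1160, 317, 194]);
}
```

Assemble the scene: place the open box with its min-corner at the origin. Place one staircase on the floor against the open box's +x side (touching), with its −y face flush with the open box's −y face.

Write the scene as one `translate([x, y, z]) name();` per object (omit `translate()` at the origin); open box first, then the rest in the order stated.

open_box();
translate([239, 0, 0]) staircase();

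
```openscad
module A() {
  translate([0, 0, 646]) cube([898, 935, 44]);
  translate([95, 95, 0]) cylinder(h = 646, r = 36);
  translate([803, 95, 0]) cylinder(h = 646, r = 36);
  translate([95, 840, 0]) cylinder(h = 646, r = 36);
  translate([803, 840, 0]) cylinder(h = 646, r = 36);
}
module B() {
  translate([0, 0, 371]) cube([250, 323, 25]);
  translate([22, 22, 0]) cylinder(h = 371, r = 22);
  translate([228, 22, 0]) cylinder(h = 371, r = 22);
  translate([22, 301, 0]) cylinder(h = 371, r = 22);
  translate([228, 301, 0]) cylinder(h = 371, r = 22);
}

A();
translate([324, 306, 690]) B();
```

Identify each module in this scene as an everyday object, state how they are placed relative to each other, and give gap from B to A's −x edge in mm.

A is a table. B is a stool. The stool is on top of the table, centred. The gap from the stool to the table's −x edge is 324 mm.

The stool's min-x is at 324; the table's min-x is 0; gap = 324 mm.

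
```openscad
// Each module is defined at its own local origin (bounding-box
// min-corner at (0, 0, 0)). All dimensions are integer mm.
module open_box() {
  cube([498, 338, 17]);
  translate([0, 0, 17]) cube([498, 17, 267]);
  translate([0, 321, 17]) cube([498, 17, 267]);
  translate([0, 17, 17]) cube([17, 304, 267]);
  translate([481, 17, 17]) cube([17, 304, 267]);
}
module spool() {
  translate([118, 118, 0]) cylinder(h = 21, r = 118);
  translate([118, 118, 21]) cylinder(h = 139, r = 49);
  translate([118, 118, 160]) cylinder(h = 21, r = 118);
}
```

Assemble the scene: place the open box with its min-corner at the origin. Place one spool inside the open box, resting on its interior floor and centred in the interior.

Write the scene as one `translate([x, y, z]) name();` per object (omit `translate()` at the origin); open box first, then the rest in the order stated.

open_box();
translate([131, 51, 17]) spool();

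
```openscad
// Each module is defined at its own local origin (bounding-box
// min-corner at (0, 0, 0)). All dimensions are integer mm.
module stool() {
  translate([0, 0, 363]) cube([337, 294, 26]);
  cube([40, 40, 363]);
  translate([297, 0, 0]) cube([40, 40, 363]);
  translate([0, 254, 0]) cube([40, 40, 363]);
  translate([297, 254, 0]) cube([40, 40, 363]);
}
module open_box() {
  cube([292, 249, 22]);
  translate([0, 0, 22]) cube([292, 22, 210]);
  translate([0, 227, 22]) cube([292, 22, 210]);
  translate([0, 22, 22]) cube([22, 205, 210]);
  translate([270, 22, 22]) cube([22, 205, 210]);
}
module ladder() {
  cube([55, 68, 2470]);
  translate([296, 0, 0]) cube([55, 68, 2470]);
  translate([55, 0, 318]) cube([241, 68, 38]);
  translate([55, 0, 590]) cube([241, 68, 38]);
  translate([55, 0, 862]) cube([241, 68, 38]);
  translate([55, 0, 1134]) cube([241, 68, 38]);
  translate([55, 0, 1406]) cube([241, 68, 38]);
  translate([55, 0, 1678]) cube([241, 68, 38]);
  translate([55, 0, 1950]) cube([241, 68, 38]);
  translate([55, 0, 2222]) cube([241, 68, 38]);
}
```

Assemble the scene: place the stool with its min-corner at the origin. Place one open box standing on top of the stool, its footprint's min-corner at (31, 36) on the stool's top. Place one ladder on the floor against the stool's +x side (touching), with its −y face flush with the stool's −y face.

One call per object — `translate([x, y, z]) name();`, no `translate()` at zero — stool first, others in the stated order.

stool();
translate([31, 36, 389]) open_box();
translate([337, 0, 0]) ladder();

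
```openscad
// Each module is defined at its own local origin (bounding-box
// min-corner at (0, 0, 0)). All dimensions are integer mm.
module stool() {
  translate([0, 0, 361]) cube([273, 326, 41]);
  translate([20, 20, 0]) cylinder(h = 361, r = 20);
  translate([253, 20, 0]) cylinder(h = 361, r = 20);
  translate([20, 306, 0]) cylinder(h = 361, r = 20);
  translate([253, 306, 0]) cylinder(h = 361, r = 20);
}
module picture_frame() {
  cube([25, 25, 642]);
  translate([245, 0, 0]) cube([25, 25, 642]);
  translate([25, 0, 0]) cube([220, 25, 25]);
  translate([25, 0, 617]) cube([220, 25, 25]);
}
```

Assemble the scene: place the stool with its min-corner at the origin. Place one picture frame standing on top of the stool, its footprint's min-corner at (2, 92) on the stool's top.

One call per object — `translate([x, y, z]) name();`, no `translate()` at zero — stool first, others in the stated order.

stool();
translate([2, 92, 402]) picture_frame();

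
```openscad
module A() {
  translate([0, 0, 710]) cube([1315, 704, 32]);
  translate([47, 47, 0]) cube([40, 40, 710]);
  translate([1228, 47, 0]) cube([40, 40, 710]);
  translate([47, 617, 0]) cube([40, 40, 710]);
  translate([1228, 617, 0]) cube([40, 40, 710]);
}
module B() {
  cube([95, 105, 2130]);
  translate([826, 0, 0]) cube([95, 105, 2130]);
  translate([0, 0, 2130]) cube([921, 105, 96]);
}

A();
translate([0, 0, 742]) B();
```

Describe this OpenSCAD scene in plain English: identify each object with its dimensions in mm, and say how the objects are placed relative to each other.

A is a table with a 1315×704 mm rectangular top, 32 mm thick, top surface at z = 742 mm, supported by four 40×40 mm square legs, each inset 47 mm from the nearest pair of top edges, running from the floor.

B is a door frame. The clear opening is 731 mm wide and 2130 mm high. Two 95 mm wide jambs, 105 mm deep, stand either side of the opening from the floor to the top of the opening. A 96 mm thick head sits across the top of both jambs, spanning the full outside width of the frame.

The door frame is on top of the table.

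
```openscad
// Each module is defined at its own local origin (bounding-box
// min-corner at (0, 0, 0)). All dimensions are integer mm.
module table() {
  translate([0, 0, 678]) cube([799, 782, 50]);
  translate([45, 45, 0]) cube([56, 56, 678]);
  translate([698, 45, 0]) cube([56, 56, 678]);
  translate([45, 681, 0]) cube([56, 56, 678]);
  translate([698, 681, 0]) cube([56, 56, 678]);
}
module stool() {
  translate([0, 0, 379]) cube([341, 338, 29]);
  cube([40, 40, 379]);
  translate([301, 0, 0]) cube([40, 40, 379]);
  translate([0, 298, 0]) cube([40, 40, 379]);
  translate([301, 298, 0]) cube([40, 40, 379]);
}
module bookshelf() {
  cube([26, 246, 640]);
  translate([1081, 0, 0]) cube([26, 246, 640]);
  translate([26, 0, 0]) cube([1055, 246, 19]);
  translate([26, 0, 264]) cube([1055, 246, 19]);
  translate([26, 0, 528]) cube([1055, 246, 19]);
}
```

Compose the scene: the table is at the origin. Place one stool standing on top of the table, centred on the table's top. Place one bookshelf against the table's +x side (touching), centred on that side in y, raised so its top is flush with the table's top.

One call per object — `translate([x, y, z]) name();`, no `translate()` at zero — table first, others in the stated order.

table();
translate([229, 222, 728]) stool();
translate([799, 268, 88]) bookshelf();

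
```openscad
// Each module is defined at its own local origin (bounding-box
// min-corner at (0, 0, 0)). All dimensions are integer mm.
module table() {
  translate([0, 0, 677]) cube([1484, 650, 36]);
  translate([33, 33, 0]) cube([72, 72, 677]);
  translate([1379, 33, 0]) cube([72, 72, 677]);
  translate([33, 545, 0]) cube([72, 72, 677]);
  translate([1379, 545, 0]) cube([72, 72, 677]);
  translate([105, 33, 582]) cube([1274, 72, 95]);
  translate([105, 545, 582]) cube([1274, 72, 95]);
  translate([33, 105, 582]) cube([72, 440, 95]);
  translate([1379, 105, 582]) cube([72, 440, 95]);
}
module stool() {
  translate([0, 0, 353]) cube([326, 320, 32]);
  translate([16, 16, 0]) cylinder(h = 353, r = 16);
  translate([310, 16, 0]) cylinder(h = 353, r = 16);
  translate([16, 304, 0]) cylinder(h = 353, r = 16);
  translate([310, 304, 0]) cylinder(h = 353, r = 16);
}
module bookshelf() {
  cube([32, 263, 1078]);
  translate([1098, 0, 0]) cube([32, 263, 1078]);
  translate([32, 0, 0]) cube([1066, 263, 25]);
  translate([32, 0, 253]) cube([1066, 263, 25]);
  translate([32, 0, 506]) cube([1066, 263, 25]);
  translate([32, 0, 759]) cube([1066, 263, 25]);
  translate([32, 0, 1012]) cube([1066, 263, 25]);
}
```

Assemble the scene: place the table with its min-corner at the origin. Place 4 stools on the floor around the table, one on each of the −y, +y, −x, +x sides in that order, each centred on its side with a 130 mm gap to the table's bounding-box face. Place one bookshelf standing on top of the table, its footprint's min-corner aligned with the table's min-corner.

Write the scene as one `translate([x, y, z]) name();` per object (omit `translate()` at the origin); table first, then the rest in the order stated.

table();
translate([579, -450, 0]) stool();
translate([579, 780, 0]) stool();
translate([-456, 165, 0]) stool();
translate([1614, 165, 0]) stool();
translate([0, 0, 713]) bookshelf();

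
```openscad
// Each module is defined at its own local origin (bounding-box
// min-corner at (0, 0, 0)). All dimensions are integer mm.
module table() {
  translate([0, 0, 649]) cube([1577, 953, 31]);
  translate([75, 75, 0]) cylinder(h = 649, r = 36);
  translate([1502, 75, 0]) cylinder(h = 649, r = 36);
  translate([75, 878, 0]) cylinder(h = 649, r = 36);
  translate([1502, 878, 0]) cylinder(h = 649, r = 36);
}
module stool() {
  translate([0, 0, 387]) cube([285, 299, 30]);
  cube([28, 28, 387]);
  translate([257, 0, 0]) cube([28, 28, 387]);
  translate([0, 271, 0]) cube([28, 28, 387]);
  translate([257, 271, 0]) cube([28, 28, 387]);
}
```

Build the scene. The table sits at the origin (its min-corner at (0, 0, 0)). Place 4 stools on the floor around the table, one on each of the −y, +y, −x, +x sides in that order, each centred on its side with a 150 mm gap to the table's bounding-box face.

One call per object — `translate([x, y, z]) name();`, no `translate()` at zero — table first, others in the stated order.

table();
translate([646, -449, 0]) stool();
translate([646, 1103, 0]) stool();
translate([-435, 327, 0]) stool();
translate([1727, 327, 0]) stool();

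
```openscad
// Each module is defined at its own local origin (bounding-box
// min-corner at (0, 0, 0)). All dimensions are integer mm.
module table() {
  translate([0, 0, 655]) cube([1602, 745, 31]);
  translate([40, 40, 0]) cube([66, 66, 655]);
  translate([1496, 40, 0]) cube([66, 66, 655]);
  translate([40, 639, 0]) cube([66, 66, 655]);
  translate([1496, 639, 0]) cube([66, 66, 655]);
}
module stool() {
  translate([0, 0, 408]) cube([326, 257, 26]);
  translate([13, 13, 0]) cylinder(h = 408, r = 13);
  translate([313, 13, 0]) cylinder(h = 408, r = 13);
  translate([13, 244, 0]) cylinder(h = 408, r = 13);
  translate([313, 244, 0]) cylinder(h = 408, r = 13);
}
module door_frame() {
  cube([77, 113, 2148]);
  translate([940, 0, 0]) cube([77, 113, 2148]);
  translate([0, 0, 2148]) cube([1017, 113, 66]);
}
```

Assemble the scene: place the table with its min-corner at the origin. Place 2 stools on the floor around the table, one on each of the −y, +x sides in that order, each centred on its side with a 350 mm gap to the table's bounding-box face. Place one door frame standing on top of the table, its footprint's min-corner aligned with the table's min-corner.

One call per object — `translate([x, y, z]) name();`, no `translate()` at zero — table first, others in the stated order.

table();
translate([638, -607, 0]) stool();
translate([1952, 244, 0]) stool();
translate([0, 0, 686]) door_frame();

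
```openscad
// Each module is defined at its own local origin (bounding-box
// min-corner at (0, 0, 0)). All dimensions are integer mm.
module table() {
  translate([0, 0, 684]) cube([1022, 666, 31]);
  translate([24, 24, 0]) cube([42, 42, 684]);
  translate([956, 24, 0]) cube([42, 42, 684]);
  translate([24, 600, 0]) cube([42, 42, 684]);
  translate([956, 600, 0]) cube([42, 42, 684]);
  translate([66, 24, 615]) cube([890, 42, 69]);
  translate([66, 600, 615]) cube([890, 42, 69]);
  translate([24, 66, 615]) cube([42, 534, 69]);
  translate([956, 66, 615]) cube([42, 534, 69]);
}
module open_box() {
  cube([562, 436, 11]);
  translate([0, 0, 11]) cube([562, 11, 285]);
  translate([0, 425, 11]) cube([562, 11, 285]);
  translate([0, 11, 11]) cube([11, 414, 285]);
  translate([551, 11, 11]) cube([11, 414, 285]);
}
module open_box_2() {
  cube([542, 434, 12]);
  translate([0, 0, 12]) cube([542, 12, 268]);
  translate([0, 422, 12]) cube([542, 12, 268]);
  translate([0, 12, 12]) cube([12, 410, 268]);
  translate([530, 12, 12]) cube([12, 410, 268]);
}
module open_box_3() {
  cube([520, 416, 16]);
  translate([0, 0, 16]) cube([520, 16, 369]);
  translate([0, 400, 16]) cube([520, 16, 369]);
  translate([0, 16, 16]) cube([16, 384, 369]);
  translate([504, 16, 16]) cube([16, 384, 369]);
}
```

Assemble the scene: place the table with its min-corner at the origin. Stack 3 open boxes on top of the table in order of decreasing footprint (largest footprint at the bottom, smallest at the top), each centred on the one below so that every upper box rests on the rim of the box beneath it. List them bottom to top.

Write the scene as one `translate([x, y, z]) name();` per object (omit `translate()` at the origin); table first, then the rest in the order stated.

table();
translate([230, 115, 715]) open_box();
translate([240, 116, 1011]) open_box_2();
translate([251, 125, 1291]) open_box_3();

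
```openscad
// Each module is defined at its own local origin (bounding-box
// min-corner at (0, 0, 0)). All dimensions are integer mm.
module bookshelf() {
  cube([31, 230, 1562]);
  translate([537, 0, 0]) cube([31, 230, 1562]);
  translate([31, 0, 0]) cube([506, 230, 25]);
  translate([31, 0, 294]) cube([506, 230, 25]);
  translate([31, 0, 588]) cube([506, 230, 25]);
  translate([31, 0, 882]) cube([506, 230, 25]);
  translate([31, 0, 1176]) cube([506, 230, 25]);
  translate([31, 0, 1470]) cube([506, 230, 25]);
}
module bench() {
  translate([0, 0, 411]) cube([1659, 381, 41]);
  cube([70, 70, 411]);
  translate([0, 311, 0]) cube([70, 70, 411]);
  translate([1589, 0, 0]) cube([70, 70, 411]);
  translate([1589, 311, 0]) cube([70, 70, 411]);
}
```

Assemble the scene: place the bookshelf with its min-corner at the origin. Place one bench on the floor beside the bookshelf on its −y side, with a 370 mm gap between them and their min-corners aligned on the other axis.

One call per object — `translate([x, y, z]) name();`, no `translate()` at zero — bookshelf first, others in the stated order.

bookshelf();
translate([0, -751, 0]) bench();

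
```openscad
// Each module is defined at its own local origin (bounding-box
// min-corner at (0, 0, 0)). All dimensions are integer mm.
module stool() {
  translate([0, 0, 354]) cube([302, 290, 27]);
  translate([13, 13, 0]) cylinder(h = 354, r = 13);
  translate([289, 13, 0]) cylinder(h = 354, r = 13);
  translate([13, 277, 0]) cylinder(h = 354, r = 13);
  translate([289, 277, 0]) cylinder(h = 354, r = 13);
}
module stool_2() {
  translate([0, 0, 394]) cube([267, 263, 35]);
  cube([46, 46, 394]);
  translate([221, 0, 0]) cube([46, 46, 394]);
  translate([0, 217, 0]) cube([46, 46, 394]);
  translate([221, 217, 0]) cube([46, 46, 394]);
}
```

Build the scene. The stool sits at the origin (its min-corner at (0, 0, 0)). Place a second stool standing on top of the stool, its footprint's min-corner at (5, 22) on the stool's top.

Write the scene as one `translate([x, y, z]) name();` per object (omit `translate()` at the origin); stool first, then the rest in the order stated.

stool();
translate([5, 22, 381]) stool_2();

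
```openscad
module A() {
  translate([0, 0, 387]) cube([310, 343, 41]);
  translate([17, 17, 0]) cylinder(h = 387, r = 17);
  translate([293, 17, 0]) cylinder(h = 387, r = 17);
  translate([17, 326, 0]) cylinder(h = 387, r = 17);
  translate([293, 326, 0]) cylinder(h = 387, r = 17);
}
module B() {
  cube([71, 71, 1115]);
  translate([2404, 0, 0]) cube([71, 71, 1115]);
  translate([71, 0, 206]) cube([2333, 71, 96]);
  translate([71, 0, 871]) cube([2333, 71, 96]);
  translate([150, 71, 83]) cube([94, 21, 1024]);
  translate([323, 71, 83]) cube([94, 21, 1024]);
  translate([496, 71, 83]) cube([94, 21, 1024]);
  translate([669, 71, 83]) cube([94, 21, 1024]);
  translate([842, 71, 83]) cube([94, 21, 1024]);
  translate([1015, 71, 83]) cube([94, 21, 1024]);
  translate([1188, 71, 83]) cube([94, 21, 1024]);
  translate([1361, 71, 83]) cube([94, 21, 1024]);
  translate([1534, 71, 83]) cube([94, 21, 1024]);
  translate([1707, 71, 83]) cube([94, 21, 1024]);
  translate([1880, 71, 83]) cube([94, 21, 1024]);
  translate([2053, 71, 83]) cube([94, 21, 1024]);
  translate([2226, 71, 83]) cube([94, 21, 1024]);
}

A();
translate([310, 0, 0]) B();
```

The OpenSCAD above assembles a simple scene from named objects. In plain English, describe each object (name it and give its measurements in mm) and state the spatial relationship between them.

A is a four-legged stool. The seat is a 310×343×41 mm slab whose top surface is at z = 428 mm; four round legs, each 34 mm in diameter, run from the floor (z = 0) to the underside of the seat, each leg's axis is inset half a diameter from the nearest pair of seat edges (so the leg's bounding box is flush with the corner).

B is a fence section. Two 71×71 mm posts, 1115 mm tall, stand on the floor with a clear span of 2333 mm between their inner faces. Two horizontal rails of 71×96 mm section span the gap between the posts with their undersides at z = 206 mm and z = 871 mm, flush with the posts' −y face. 13 pickets, each 94 mm wide, 21 mm thick and 1024 mm tall, are fixed to the +y face of the rails with their bottoms at z = 83 mm, evenly spaced across the span with equal gaps (rounded down to the nearest mm) at the −x end and between each pair — any rounding remainder accumulates at the +x end.

The fence section is against the stool's +x side, with their −y faces flush.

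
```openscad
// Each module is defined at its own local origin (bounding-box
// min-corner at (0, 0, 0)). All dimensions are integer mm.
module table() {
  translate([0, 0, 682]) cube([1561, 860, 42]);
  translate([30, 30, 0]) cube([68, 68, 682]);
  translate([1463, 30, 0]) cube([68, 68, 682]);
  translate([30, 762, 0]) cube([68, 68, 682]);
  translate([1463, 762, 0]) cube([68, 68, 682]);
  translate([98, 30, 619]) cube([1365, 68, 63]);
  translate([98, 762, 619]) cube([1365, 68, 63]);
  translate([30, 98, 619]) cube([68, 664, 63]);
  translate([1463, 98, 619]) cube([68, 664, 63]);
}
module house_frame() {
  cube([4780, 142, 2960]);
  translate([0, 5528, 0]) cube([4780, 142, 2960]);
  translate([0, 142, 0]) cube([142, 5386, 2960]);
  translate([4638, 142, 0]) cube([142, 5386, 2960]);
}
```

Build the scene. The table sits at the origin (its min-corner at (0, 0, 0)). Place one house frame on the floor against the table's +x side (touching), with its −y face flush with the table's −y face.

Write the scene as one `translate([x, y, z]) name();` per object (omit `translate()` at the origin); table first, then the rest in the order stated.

table();
translate([1561, 0, 0]) house_frame();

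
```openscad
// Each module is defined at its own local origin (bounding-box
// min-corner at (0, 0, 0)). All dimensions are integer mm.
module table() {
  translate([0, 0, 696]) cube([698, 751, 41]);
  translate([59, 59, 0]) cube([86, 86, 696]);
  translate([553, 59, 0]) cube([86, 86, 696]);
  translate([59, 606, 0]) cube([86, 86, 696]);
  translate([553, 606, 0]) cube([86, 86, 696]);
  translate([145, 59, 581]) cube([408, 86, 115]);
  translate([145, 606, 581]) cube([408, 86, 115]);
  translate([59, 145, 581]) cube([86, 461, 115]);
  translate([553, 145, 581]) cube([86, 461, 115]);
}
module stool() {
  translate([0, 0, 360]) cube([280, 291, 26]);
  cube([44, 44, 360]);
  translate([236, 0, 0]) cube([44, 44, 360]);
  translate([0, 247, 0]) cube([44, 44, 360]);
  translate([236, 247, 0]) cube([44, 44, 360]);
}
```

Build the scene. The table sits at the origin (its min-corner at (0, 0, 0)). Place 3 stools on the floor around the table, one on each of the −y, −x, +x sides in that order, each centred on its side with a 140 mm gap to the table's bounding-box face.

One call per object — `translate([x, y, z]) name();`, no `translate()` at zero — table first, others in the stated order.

table();
translate([209, -431, 0]) stool();
translate([-420, 230, 0]) stool();
translate([838, 230, 0]) stool();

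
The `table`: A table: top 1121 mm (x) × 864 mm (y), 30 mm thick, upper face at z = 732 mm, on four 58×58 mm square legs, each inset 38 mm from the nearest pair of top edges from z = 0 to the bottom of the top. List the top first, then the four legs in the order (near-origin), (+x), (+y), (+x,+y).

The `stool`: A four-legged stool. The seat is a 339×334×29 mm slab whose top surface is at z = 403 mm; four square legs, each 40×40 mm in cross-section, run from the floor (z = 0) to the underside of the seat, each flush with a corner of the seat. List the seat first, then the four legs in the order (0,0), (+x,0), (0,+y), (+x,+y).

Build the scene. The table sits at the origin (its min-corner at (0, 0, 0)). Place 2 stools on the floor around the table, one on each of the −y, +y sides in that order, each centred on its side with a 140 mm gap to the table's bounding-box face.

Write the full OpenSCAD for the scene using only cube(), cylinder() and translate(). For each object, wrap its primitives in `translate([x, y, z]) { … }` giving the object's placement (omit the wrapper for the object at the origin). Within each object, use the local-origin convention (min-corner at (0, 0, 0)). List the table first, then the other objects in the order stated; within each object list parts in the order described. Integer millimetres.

translate([0, 0, 702]) cube([1121, 864, 30]);
translate([38, 38, 0]) cube([58, 58, 702]);
translate([1025, 38, 0]) cube([58, 58, 702]);
translate([38, 768, 0]) cube([58, 58, 702]);
translate([1025, 768, 0]) cube([58, 58, 702]);
translate([391, -474, 0]) {
  translate([0, 0, 374]) cube([339, 334, 29]);
  cube([40, 40, 374]);
  translate([299, 0, 0]) cube([40, 40, 374]);
  translate([0, 294, 0]) cube([40, 40, 374]);
  translate([299, 294, 0]) cube([40, 40, 374]);
}
translate([391, 1004, 0]) {
  translate([0, 0, 374]) cube([339, 334, 29]);
  cube([40, 40, 374]);
  translate([299, 0, 0]) cube([40, 40, 374]);
  translate([0, 294, 0]) cube([40, 40, 374]);
  translate([299, 294, 0]) cube([40, 40, 374]);
}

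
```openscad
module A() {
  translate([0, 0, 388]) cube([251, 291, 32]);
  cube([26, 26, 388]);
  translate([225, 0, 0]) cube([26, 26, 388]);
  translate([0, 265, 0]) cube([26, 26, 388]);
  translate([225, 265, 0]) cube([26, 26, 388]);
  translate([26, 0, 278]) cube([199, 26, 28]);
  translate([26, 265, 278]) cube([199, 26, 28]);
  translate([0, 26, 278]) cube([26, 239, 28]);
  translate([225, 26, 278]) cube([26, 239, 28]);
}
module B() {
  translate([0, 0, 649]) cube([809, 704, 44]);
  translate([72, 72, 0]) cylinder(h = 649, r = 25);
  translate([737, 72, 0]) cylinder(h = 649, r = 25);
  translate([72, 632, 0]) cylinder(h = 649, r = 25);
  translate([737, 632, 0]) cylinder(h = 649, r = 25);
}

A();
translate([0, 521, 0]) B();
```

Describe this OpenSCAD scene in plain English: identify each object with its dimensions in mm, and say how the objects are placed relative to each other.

A is a four-legged stool. The seat is 251×291 mm, 32 mm thick, top at z = 420 mm. It stands on four square legs, each 26×26 mm in cross-section, from z = 0 to the seat underside, each flush with a corner of the seat. Four stretchers, 26 mm wide and 28 mm tall, connect adjacent legs with their undersides at z = 278 mm, each running between the inner faces of the legs it joins and aligned with the legs' outer faces on the other axis.

B is a rectangular dining table. The top is 809×704×44 mm with its upper surface at z = 693 mm. It stands on four round legs of 50 mm diameter, each leg's bounding box inset 47 mm from the nearest pair of top edges, running from the floor to the underside of the top.

The table is on the floor beside the stool on its +y side.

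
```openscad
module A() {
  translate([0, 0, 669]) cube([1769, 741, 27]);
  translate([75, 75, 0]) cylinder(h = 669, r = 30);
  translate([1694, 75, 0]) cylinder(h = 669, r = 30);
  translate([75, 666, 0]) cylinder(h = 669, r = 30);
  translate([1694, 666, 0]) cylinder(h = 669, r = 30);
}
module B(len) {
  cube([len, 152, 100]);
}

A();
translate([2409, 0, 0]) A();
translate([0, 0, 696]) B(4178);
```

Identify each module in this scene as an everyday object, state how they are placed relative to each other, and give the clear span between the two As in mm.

Second table starts at x = 2409; first ends at x = 1769; clear span = 2409 − 1769 = 640 mm.

A is a table. B is a beam. A beam spans the tops of two tables. The clear span between the two tables is 640 mm.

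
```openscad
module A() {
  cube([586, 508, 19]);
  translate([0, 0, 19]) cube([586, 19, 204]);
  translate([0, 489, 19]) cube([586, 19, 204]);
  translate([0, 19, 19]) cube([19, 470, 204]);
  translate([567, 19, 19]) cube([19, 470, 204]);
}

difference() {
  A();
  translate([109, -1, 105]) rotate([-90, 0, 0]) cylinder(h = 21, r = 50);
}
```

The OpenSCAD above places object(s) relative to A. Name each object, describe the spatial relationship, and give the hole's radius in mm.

The subtracted cylinder has r = 50 mm.

A is an open box. The open box has a circular hole through its front wall. The hole's radius is 50 mm.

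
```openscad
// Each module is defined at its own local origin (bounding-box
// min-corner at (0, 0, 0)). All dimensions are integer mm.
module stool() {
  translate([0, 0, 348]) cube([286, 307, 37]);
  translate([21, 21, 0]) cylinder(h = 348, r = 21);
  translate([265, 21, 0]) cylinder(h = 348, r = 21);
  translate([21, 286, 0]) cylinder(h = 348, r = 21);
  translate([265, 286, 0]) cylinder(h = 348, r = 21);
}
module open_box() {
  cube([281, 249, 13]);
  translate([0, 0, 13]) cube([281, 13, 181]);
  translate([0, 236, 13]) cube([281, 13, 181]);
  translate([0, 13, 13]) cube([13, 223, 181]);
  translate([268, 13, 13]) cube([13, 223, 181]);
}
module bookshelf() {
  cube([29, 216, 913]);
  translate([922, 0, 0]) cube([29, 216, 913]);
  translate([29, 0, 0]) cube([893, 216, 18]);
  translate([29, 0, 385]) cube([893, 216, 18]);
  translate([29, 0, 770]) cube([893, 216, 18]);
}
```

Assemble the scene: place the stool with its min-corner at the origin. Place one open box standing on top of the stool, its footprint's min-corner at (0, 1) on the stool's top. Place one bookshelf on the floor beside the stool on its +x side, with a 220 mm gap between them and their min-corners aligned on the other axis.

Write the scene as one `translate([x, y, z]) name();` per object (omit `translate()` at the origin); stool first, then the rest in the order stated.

stool();
translate([0, 1, 385]) open_box();
translate([506, 0, 0]) bookshelf();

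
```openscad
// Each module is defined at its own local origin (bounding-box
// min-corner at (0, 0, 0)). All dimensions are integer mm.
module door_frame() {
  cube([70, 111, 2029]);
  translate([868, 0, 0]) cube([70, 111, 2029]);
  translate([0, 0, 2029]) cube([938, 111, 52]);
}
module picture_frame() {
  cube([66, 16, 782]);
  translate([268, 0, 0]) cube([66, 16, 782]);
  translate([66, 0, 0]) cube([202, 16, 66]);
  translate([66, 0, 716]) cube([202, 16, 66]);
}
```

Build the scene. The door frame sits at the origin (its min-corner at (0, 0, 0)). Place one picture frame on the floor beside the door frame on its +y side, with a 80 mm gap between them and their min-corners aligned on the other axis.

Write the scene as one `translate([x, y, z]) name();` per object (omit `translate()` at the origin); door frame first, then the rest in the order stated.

door_frame();
translate([0, 191, 0]) picture_frame();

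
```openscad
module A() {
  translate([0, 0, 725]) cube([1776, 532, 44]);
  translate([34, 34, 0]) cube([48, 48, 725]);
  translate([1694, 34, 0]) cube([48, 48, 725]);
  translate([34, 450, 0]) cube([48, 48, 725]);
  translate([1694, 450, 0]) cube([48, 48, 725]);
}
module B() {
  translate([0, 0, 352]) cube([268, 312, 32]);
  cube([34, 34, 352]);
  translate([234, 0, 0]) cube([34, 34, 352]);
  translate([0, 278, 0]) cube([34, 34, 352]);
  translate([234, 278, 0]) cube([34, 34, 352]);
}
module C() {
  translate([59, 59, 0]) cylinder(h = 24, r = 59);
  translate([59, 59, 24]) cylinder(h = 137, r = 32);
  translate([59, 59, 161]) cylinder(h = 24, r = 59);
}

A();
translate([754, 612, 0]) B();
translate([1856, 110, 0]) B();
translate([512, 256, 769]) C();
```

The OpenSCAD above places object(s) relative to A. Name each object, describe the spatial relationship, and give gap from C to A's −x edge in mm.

A is a table. B is a stool. C is a spool. Two stools sit around the table at the +y, +x sides. The spool is on top of the table. The gap from the spool to the table's −x edge is 512 mm.

The spool's min-x is at 512; the table's min-x is 0; gap = 512 mm.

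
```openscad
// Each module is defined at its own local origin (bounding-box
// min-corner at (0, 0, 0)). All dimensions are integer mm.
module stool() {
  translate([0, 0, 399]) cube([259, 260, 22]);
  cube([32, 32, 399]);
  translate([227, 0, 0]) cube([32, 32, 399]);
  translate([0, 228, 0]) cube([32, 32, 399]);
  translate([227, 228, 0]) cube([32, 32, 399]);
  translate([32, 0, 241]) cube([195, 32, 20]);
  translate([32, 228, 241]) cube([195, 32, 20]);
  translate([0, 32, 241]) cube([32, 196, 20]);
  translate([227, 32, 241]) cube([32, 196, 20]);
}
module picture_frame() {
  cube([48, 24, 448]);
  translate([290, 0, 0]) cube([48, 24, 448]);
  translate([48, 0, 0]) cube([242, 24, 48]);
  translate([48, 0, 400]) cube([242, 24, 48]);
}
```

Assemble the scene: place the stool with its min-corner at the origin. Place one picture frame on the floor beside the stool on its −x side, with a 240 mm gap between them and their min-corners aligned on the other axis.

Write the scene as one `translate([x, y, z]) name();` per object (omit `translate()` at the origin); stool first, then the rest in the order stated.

stool();
translate([-578, 0, 0]) picture_frame();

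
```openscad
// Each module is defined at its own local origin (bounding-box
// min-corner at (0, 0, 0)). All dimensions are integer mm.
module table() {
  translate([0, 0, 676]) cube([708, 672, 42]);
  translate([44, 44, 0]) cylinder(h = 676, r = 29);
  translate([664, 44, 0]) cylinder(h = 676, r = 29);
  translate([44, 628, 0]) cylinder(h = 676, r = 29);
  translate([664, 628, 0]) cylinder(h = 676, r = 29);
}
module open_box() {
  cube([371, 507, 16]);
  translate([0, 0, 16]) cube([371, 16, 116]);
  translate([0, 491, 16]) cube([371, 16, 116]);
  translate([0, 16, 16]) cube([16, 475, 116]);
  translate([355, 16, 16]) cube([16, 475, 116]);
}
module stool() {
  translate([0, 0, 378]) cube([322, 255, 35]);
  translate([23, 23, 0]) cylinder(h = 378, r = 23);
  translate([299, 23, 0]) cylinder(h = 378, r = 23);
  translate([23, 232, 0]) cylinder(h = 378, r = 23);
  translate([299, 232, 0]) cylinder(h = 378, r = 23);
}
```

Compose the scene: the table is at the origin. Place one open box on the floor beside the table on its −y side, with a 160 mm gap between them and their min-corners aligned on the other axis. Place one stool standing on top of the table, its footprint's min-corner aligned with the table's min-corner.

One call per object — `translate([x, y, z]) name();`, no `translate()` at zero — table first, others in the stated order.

table();
translate([0, -667, 0]) open_box();
translate([0, 0, 718]) stool();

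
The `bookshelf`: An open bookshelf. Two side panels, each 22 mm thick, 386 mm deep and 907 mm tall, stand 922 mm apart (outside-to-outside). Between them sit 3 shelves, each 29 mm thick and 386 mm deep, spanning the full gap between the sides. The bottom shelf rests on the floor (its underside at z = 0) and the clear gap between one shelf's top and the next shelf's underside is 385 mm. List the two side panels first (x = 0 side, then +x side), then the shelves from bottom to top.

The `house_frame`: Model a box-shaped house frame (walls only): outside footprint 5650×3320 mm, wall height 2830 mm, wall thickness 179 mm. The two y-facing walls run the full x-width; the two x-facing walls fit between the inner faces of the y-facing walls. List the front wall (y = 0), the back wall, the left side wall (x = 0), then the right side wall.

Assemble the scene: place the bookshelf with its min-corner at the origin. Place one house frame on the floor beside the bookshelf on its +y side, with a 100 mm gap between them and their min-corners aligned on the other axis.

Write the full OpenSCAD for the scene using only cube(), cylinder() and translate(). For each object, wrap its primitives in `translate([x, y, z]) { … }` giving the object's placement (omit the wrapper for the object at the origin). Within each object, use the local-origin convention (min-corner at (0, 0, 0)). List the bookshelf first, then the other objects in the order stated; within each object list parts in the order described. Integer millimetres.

cube([22, 386, 907]);
translate([900, 0, 0]) cube([22, 386, 907]);
translate([22, 0, 0]) cube([878, 386, 29]);
translate([22, 0, 414]) cube([878, 386, 29]);
translate([22, 0, 828]) cube([878, 386, 29]);
translate([0, 486, 0]) {
  cube([5650, 179, 2830]);
  translate([0, 3141, 0]) cube([5650, 179, 2830]);
  translate([0, 179, 0]) cube([179, 2962, 2830]);
  translate([5471, 179, 0]) cube([179, 2962, 2830]);
}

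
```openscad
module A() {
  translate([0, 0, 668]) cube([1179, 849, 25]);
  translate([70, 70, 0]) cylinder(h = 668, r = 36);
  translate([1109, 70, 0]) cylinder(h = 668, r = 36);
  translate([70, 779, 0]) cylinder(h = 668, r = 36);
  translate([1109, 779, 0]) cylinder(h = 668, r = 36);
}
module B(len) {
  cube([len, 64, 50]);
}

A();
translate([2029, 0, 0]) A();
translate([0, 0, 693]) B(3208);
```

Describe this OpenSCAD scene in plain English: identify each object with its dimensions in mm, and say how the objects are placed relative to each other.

A is a rectangular dining table. The top is 1179×849×25 mm with its upper surface at z = 693 mm. It stands on four round legs of 72 mm diameter, each leg's bounding box inset 34 mm from the nearest pair of top edges, running from the floor to the underside of the top.

B is a rectangular beam 3208 mm long (x), 64 mm deep (y), 50 mm thick (z).

The beam spans the tops of two tables placed 850 mm apart, resting at z = 693 mm.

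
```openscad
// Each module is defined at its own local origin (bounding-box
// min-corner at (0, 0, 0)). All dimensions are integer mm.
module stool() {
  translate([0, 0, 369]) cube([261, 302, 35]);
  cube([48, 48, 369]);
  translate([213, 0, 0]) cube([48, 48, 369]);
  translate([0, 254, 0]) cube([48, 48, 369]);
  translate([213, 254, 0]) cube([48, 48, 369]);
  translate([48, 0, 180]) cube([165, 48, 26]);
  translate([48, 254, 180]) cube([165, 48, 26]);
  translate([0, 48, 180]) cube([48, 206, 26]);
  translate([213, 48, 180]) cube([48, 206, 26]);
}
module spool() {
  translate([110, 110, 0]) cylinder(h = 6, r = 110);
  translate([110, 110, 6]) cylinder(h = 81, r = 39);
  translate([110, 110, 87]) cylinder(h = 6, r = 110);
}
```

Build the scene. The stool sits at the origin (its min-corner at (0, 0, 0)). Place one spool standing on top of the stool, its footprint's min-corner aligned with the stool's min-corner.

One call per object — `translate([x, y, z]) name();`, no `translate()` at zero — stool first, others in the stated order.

stool();
translate([0, 0, 404]) spool();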